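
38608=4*9652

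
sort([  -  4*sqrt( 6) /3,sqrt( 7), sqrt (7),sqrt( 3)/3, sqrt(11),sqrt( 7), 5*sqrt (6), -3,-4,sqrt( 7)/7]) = [ - 4,-4 * sqrt( 6)/3,  -  3, sqrt( 7)/7,sqrt(3)/3, sqrt( 7 ),sqrt ( 7),  sqrt( 7),sqrt( 11), 5*sqrt( 6) ] 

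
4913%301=97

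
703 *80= 56240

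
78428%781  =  328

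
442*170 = 75140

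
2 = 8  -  6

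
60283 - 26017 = 34266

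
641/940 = 641/940 = 0.68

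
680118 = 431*1578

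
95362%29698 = 6268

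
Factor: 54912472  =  2^3*6864059^1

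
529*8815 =4663135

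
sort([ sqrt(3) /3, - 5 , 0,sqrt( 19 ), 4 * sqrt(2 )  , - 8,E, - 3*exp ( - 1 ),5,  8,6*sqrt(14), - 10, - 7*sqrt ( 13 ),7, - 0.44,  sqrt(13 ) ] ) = [-7*sqrt (13), - 10,-8, - 5, - 3*exp(-1), - 0.44, 0  ,  sqrt( 3)/3,E,  sqrt(13 ),sqrt ( 19 ), 5,  4*sqrt(2 ) , 7,8,  6 * sqrt ( 14) ]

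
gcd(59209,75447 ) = 1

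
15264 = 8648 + 6616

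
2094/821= 2094/821= 2.55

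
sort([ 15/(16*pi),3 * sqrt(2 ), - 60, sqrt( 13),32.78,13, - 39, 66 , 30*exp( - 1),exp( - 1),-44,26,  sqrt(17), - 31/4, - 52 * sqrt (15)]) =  [  -  52*sqrt( 15), - 60, -44, - 39, - 31/4,15/( 16* pi ),exp( - 1 ), sqrt (13),sqrt( 17 ),3*sqrt (2), 30*exp( -1), 13,26,32.78, 66]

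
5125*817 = 4187125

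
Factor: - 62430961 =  - 62430961^1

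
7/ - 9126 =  - 1 + 9119/9126 = -0.00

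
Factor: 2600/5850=2^2*3^( -2) = 4/9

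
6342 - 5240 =1102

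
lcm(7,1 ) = 7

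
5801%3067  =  2734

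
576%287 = 2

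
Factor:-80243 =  - 29^1* 2767^1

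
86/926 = 43/463 = 0.09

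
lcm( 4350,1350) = 39150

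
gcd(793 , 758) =1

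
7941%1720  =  1061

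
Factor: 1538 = 2^1*769^1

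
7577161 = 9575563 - 1998402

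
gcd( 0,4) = 4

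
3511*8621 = 30268331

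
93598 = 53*1766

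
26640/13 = 2049 + 3/13 = 2049.23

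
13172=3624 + 9548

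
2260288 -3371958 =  - 1111670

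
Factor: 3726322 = 2^1*23^1 * 59^1*1373^1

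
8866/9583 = 8866/9583 = 0.93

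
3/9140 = 3/9140=0.00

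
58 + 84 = 142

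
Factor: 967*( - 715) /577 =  - 691405/577 = - 5^1*11^1 *13^1*577^( - 1)* 967^1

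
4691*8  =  37528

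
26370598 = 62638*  421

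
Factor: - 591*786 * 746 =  - 2^2*3^2*131^1*197^1 * 373^1 = - 346536396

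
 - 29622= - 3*9874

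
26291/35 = 751 + 6/35 = 751.17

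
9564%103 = 88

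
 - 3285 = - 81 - 3204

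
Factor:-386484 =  - 2^2*3^1*7^1*43^1*107^1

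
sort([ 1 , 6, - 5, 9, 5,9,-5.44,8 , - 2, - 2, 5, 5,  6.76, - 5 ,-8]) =[-8, - 5.44, - 5, - 5,-2,-2,1, 5, 5, 5, 6, 6.76, 8, 9,  9]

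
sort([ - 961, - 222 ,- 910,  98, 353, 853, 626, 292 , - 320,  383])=[- 961, - 910, - 320, - 222,98,292,353 , 383, 626, 853] 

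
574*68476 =39305224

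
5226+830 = 6056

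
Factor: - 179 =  - 179^1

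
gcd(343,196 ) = 49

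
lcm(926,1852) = 1852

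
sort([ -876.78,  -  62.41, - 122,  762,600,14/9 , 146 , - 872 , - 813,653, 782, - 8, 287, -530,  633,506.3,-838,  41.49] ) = [ - 876.78,-872  , - 838, -813,  -  530, - 122,-62.41, - 8 , 14/9,  41.49,146,287 , 506.3,600,633,653,  762, 782 ]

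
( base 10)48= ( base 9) 53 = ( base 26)1M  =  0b110000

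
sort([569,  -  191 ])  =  [ - 191, 569] 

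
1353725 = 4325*313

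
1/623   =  1/623= 0.00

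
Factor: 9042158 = 2^1*4521079^1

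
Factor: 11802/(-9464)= -843/676 = - 2^ ( - 2)*3^1*13^( - 2)*281^1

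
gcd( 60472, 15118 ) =15118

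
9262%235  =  97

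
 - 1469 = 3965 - 5434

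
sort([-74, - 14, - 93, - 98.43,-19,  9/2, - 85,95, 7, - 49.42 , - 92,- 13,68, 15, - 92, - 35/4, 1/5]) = [ - 98.43, - 93 , -92, - 92,-85, - 74, - 49.42, - 19,-14, - 13, - 35/4,1/5, 9/2,7,15,68,95 ]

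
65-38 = 27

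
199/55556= 199/55556 = 0.00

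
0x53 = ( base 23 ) 3e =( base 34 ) 2F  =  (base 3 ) 10002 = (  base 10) 83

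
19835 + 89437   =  109272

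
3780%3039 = 741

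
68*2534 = 172312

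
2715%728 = 531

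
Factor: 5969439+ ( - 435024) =3^2*5^1 *19^1 * 6473^1=5534415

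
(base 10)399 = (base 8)617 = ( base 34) BP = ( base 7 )1110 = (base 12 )293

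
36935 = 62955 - 26020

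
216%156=60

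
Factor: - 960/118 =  - 2^5*3^1*5^1 *59^( - 1 ) = - 480/59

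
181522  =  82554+98968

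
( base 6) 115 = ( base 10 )47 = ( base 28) 1j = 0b101111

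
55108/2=27554=27554.00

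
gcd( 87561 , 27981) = 9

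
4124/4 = 1031  =  1031.00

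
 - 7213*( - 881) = 6354653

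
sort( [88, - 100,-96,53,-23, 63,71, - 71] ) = [ - 100, - 96, - 71, - 23, 53,63, 71,  88 ]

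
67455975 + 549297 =68005272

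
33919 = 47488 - 13569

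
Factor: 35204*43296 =1524192384 = 2^7*3^1*11^1*13^1 * 41^1*677^1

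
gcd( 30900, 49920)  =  60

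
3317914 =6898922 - 3581008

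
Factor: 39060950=2^1 * 5^2* 59^1 *13241^1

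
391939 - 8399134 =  - 8007195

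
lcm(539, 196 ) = 2156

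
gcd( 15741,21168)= 27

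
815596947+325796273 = 1141393220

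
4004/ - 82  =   - 2002/41 = - 48.83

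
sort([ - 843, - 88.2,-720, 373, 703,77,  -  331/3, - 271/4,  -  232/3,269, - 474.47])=[ - 843,-720, - 474.47, - 331/3,  -  88.2, - 232/3, - 271/4, 77,269,373, 703] 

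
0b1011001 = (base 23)3K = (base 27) 38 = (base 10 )89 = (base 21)45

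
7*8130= 56910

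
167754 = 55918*3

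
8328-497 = 7831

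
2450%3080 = 2450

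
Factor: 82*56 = 4592=2^4 * 7^1*41^1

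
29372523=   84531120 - 55158597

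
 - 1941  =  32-1973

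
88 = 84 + 4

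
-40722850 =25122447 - 65845297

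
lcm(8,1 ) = 8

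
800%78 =20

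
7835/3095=1567/619  =  2.53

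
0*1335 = 0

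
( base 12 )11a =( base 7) 325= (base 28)5Q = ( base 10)166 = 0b10100110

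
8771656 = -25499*( - 344) 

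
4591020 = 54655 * 84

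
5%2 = 1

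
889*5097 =4531233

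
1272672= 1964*648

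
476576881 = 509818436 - 33241555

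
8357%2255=1592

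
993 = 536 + 457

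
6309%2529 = 1251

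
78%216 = 78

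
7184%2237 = 473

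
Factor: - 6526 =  - 2^1* 13^1*251^1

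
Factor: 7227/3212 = 9/4 = 2^( - 2)*3^2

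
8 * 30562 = 244496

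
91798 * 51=4681698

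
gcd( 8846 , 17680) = 2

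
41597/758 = 54 + 665/758 = 54.88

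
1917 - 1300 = 617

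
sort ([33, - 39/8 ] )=[-39/8,33]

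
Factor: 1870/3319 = 2^1* 5^1*11^1*17^1*3319^ ( -1)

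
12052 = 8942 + 3110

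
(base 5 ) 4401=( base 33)I7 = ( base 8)1131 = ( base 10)601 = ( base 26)n3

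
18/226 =9/113 = 0.08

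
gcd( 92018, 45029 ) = 1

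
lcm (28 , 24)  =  168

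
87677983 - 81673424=6004559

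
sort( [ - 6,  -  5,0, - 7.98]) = [ - 7.98 , - 6,-5,0] 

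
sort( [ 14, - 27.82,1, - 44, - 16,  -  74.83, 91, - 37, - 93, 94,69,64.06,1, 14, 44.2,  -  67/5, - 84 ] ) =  [ - 93, - 84, - 74.83,  -  44, - 37, - 27.82, - 16,-67/5, 1, 1, 14,14, 44.2, 64.06, 69,91, 94]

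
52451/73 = 718 + 37/73= 718.51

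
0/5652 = 0 =0.00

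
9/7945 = 9/7945 = 0.00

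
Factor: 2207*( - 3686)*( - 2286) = 2^2 *3^2 * 19^1*97^1*127^1*2207^1 = 18596614572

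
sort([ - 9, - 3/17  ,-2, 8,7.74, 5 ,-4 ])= [ -9, - 4, - 2,-3/17,5,7.74,  8]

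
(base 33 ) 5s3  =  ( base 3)22202000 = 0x18E4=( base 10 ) 6372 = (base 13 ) 2b92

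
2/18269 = 2/18269=0.00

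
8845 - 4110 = 4735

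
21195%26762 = 21195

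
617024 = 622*992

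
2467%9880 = 2467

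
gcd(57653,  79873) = 1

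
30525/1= 30525= 30525.00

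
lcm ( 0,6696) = 0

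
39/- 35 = -39/35 = - 1.11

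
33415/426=78 + 187/426= 78.44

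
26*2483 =64558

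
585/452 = 585/452 = 1.29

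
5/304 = 5/304  =  0.02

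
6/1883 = 6/1883= 0.00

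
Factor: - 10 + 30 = 2^2*5^1 = 20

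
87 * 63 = 5481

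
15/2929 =15/2929 =0.01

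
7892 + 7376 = 15268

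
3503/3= 3503/3  =  1167.67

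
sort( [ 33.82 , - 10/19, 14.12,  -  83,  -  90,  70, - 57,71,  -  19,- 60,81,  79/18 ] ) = [ - 90, - 83, - 60, - 57, - 19, - 10/19,79/18,14.12,33.82,70, 71,  81] 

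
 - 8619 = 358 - 8977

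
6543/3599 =6543/3599 = 1.82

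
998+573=1571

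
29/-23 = - 29/23=- 1.26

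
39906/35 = 1140 + 6/35 = 1140.17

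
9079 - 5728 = 3351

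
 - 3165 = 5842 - 9007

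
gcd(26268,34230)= 6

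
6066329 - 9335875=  - 3269546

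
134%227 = 134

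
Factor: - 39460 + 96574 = 2^1 * 3^2*19^1*167^1 = 57114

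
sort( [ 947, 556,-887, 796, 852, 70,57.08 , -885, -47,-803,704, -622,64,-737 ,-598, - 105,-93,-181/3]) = [ - 887, - 885, - 803, - 737, - 622,- 598 , -105, - 93,-181/3, -47, 57.08, 64 , 70,556, 704, 796, 852,  947]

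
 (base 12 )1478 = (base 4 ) 211130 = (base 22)4KK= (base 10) 2396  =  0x95c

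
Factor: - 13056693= - 3^1*13^1*334787^1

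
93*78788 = 7327284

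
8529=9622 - 1093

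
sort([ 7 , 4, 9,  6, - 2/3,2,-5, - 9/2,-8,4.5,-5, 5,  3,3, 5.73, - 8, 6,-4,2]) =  [-8,-8, - 5,- 5, - 9/2, - 4, - 2/3, 2,2,3,3 , 4,4.5, 5, 5.73,6,6, 7,9 ] 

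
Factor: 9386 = 2^1 *13^1*19^2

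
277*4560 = 1263120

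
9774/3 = 3258 = 3258.00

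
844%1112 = 844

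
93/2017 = 93/2017 = 0.05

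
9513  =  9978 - 465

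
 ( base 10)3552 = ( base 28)4eo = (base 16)de0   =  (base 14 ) 141A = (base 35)2VH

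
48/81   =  16/27 = 0.59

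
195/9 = 65/3 = 21.67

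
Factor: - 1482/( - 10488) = 2^( - 2 )*13^1*23^( - 1 ) = 13/92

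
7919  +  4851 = 12770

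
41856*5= 209280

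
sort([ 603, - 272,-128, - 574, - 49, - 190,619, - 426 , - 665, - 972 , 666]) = [ - 972, - 665, - 574, - 426,-272,- 190, - 128, -49 , 603,619,666 ] 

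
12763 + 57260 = 70023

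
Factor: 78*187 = 2^1*3^1*11^1 * 13^1  *17^1 =14586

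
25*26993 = 674825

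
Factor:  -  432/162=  - 8/3= - 2^3*3^ ( - 1)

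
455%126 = 77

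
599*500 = 299500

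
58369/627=58369/627 = 93.09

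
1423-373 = 1050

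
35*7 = 245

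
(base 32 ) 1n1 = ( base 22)3e1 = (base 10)1761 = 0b11011100001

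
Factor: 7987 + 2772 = 10759 = 7^1  *29^1*53^1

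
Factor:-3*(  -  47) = 3^1 * 47^1 = 141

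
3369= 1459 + 1910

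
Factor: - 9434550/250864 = -2^( - 3) * 3^1*5^2*15679^(  -  1 )*62897^1 = - 4717275/125432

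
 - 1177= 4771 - 5948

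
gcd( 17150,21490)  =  70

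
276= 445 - 169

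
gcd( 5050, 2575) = 25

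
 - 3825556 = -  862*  4438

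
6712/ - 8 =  - 839/1 = -839.00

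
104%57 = 47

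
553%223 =107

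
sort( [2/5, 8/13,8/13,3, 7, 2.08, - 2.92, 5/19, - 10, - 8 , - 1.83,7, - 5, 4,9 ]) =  [ - 10, - 8, - 5,-2.92, - 1.83,5/19,2/5 , 8/13, 8/13 , 2.08, 3,4, 7, 7 , 9 ] 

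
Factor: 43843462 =2^1*13^1* 1686287^1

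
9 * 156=1404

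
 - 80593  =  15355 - 95948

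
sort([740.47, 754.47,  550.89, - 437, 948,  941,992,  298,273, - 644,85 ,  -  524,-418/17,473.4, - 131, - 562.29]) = [ - 644, - 562.29, - 524,-437, - 131, - 418/17, 85,273, 298 , 473.4, 550.89, 740.47, 754.47,  941, 948  ,  992]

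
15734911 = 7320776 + 8414135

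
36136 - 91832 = -55696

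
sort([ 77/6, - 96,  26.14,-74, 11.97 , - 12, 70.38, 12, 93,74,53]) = [ - 96, - 74, - 12, 11.97,12,77/6,26.14, 53,70.38, 74, 93 ] 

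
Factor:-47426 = - 2^1*23^1*1031^1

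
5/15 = 1/3 = 0.33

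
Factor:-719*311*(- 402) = 2^1*3^1*67^1*311^1*719^1 =89890818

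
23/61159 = 23/61159 = 0.00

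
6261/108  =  57 + 35/36 = 57.97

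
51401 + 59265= 110666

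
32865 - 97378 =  - 64513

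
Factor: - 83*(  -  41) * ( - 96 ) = -326688=- 2^5  *  3^1*41^1*83^1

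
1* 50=50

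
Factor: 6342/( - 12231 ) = -2^1*3^( - 3)*7^1 = - 14/27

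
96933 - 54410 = 42523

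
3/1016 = 3/1016 = 0.00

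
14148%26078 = 14148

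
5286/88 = 2643/44 = 60.07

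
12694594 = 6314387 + 6380207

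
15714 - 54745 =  - 39031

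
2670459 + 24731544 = 27402003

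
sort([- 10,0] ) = [-10, 0]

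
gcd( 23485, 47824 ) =427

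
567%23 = 15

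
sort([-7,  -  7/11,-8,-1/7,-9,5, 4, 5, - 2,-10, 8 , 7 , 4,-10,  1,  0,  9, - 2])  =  [ - 10, - 10 ,  -  9 , - 8,-7 , - 2, - 2,-7/11, - 1/7, 0,1 , 4,4, 5, 5,7,8, 9]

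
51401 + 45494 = 96895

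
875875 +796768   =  1672643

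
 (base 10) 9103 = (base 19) 1642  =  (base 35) 7f3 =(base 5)242403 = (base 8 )21617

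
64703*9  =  582327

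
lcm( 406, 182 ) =5278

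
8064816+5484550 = 13549366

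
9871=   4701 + 5170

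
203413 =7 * 29059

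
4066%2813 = 1253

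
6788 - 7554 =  - 766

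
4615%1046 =431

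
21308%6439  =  1991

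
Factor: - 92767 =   -  92767^1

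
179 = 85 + 94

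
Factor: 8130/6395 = 2^1 * 3^1*271^1 * 1279^( - 1) = 1626/1279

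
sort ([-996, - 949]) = [ - 996, - 949 ]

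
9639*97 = 934983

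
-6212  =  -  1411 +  - 4801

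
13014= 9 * 1446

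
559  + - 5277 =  - 4718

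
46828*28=1311184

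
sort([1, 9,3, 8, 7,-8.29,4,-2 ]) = [-8.29 ,  -  2, 1, 3,4, 7,8,9]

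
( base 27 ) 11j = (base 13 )478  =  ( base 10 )775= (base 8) 1407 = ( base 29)QL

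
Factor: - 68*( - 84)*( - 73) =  - 2^4*3^1*7^1*17^1*73^1 = - 416976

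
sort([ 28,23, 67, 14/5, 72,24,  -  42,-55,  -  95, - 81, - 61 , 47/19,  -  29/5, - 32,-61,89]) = [- 95, - 81,-61,-61, - 55,-42,-32,-29/5,47/19, 14/5, 23, 24,28, 67,72, 89]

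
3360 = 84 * 40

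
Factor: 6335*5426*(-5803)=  - 2^1*5^1*7^2*181^1*829^1*2713^1 = - 199470639130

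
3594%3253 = 341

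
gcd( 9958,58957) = 1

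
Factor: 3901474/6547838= 11^(-1 )*31^1*62927^1*297629^(-1 )= 1950737/3273919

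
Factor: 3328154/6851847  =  2^1 * 3^( - 1 )*19^1*59^(-1)*38711^(-1)* 87583^1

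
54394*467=25401998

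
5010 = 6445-1435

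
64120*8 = 512960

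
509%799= 509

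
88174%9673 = 1117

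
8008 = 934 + 7074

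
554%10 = 4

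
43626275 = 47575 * 917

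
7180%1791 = 16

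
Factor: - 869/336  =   - 2^( - 4 )*3^(-1 )*7^( - 1)*11^1*79^1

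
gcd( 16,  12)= 4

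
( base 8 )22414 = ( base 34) 86W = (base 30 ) ag4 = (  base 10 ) 9484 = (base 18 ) 1b4g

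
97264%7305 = 2299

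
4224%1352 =168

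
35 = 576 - 541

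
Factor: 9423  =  3^3 * 349^1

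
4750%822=640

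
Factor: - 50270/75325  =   -10054/15065 = -2^1*5^( -1) *11^1 *23^(  -  1)*131^( - 1)  *  457^1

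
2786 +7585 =10371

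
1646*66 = 108636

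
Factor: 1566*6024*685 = 6462005040 = 2^4 * 3^4*5^1 * 29^1*137^1*251^1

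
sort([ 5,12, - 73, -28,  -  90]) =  [-90, -73, - 28,  5,  12] 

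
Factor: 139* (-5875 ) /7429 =  -  816625/7429 = - 5^3*17^( - 1 ) * 19^( - 1)*23^ ( - 1)*47^1*139^1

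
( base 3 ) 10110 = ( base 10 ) 93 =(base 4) 1131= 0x5d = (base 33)2R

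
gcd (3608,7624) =8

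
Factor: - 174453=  - 3^1*58151^1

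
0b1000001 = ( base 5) 230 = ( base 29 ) 27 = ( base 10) 65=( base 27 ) 2b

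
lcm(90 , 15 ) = 90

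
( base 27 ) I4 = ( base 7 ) 1300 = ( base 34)EE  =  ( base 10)490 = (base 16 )1EA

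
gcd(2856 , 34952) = 136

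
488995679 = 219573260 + 269422419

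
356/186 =178/93 = 1.91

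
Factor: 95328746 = 2^1*2953^1 * 16141^1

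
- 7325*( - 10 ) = 73250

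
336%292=44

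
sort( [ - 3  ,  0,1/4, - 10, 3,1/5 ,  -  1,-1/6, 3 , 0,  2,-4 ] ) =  [- 10, - 4,-3,-1,-1/6,0 , 0 , 1/5,1/4,  2, 3,3 ] 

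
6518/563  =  6518/563=   11.58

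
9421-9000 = 421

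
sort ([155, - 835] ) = [ - 835,155]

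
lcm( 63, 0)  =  0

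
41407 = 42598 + - 1191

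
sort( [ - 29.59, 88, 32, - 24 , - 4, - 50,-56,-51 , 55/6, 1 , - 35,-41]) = [ - 56, - 51, - 50, -41,-35,-29.59, - 24,-4, 1,55/6, 32,88 ] 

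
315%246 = 69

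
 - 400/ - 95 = 4 + 4/19   =  4.21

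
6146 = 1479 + 4667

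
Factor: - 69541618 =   -  2^1*31^1*53^1*21163^1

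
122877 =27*4551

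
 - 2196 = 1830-4026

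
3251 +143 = 3394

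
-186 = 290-476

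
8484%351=60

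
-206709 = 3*( -68903)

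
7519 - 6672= 847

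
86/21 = 4+ 2/21 = 4.10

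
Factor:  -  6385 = -5^1*1277^1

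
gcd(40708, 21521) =1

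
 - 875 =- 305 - 570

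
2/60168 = 1/30084 = 0.00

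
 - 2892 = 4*(  -  723) 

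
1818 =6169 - 4351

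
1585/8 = 198 + 1/8 = 198.12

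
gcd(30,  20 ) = 10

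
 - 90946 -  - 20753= - 70193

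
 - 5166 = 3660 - 8826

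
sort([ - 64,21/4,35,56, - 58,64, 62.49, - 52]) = [ - 64,-58,- 52,21/4,  35,56,62.49,64] 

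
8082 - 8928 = - 846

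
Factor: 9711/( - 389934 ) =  - 13/522 =- 2^ ( - 1) * 3^( - 2)*13^1 * 29^ ( - 1 ) 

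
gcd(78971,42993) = 1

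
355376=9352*38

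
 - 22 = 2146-2168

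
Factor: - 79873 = -79873^1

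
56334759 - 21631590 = 34703169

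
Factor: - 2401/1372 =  - 2^( - 2) * 7^1 =- 7/4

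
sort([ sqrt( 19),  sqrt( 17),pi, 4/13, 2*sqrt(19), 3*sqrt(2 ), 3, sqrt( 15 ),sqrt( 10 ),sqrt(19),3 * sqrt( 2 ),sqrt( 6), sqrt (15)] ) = [ 4/13,sqrt( 6 ),  3,pi, sqrt(10 ),sqrt( 15), sqrt(15), sqrt (17 ),3 * sqrt( 2 ) , 3*sqrt(2),sqrt(19), sqrt( 19), 2*sqrt(19)]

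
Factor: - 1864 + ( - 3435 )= - 7^1*757^1  =  - 5299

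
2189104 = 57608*38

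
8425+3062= 11487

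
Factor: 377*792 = 298584  =  2^3 * 3^2*11^1*13^1* 29^1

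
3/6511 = 3/6511 = 0.00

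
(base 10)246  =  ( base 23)AG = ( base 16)F6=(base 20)C6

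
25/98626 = 25/98626 = 0.00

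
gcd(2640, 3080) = 440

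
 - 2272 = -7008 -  - 4736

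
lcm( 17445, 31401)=157005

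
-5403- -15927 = 10524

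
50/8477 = 50/8477 =0.01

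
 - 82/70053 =-82/70053= -  0.00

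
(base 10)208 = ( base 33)6A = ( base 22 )9a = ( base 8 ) 320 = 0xd0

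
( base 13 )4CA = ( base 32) QA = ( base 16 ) 34A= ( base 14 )442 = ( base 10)842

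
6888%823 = 304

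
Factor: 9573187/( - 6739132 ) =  - 2^(  -  2 )*13^1*43^ (-1) * 39181^ ( - 1) * 736399^1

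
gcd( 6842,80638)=2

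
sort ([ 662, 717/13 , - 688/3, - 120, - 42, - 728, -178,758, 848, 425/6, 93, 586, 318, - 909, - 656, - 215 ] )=[ -909,- 728, - 656,- 688/3, - 215, - 178, - 120,-42,717/13, 425/6, 93,318,  586,662, 758,848] 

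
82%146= 82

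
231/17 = 13+10/17 = 13.59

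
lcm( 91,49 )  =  637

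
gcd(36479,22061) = 1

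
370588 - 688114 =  -317526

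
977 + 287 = 1264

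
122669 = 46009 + 76660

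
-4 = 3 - 7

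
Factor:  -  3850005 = - 3^1 * 5^1*43^1*47^1*127^1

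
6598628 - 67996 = 6530632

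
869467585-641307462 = 228160123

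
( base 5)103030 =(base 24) 62B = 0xDBB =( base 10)3515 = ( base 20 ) 8FF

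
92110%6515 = 900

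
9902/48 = 206+7/24 = 206.29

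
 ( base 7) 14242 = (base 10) 3901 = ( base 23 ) 78e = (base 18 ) c0d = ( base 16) F3D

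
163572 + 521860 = 685432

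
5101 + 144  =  5245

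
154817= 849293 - 694476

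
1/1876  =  1/1876 = 0.00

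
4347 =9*483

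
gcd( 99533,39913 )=1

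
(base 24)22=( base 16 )32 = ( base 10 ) 50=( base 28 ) 1M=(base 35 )1f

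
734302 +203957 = 938259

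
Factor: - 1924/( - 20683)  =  4/43 = 2^2*43^(-1) 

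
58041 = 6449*9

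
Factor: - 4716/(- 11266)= 18/43 =2^1*3^2*43^(  -  1)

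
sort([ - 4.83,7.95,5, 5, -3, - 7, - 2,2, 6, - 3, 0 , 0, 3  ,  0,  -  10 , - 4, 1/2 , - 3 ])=[ - 10, - 7, - 4.83, -4,-3,  -  3,- 3,-2, 0,0, 0, 1/2,2, 3, 5, 5,  6 , 7.95 ]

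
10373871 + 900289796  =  910663667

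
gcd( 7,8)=1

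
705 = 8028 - 7323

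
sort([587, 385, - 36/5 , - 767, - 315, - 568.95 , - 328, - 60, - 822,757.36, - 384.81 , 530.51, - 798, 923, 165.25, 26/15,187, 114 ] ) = [ - 822, - 798 , - 767,- 568.95, - 384.81, - 328, - 315, - 60  , - 36/5, 26/15,  114, 165.25, 187,385, 530.51,587 , 757.36, 923]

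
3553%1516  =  521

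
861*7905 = 6806205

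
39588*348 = 13776624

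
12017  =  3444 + 8573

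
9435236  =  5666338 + 3768898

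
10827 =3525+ 7302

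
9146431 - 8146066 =1000365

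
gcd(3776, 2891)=59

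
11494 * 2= 22988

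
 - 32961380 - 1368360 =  - 34329740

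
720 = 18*40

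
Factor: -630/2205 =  - 2^1*7^( - 1 ) = - 2/7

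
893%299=295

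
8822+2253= 11075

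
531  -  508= 23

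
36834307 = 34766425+2067882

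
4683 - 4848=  - 165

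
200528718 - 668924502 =  -  468395784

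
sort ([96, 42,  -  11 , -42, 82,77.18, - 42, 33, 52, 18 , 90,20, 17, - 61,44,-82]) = [ - 82, - 61, - 42,  -  42, - 11, 17, 18, 20,33, 42, 44, 52,77.18, 82, 90, 96] 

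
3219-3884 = -665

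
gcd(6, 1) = 1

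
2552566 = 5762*443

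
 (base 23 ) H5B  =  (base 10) 9119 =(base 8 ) 21637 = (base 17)1E97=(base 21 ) KE5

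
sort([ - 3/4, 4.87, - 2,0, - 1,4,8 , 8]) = [ - 2, - 1, - 3/4,0, 4, 4.87,8, 8 ] 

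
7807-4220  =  3587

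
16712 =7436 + 9276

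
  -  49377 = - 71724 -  - 22347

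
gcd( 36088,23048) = 8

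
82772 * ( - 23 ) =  - 1903756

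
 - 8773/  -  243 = 8773/243 = 36.10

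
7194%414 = 156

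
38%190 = 38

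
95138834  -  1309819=93829015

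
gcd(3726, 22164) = 6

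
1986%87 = 72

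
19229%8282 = 2665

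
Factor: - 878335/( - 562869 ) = 3^ ( - 4 )*5^1*97^1* 1811^1*6949^(  -  1)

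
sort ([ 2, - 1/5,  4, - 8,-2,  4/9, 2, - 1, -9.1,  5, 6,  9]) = [ - 9.1 , - 8, - 2, -1, - 1/5,  4/9  ,  2,2,4, 5,  6, 9 ]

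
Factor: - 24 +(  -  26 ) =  - 2^1*5^2= - 50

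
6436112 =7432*866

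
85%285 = 85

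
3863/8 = 482+7/8 =482.88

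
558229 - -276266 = 834495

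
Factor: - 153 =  - 3^2*17^1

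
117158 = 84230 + 32928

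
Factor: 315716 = 2^2*78929^1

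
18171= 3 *6057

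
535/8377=535/8377  =  0.06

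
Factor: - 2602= - 2^1*1301^1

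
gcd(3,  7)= 1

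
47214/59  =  800 + 14/59   =  800.24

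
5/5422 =5/5422  =  0.00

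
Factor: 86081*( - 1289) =  -  110958409 = - 59^1*1289^1*1459^1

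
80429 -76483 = 3946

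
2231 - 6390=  - 4159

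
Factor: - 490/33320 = -2^( - 2)*17^( - 1) = - 1/68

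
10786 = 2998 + 7788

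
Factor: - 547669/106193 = -103^(-1 )*281^1*1031^ ( - 1 )*1949^1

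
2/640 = 1/320= 0.00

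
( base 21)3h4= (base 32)1KK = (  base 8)3224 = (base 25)2h9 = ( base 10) 1684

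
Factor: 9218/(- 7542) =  -11/9=   -3^( - 2)*11^1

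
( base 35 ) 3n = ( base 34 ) 3Q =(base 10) 128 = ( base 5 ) 1003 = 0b10000000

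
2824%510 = 274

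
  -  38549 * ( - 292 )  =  11256308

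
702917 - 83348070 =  - 82645153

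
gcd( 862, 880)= 2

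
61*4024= 245464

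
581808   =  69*8432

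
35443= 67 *529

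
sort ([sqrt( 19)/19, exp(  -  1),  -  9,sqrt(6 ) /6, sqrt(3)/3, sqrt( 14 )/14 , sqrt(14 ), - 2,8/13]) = [ - 9, - 2,sqrt(19)/19,sqrt(14 )/14,exp( - 1 ),sqrt(6)/6,sqrt ( 3 )/3, 8/13, sqrt(14)]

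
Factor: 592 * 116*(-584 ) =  - 2^9*29^1 * 37^1*73^1 = - 40104448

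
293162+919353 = 1212515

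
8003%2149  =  1556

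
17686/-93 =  - 17686/93 = - 190.17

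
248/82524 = 62/20631 = 0.00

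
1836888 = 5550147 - 3713259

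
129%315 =129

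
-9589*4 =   -  38356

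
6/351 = 2/117 = 0.02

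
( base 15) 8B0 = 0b11110101101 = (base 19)588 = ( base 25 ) 33F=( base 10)1965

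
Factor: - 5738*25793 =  - 148000234 = - 2^1*19^1 * 151^1*25793^1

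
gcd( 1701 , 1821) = 3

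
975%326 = 323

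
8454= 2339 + 6115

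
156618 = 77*2034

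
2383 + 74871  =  77254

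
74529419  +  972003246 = 1046532665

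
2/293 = 2/293 = 0.01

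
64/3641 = 64/3641  =  0.02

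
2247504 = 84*26756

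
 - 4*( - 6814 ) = 27256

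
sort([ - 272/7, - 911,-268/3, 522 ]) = [-911, - 268/3,-272/7,522 ] 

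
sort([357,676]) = [ 357, 676] 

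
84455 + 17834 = 102289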